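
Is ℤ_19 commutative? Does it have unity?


ℤ_19 is a commutative ring with unity 1; 19 is prime, so ℤ_19 is a field (hence an integral domain)
Commutative: Yes
Integral domain: Yes
Has unity: Yes

ℤ_19: Commutative=Yes, Unity=Yes


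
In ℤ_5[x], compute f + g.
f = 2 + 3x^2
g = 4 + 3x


Add coefficients mod 5:
x^0: 2 + 4 = 1 (mod 5)
x^1: 0 + 3 = 3 (mod 5)
x^2: 3 + 0 = 3 (mod 5)
Result: 1 + 3x + 3x^2

f + g = 1 + 3x + 3x^2


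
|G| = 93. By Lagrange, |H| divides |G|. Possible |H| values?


Lagrange's theorem: |H| divides |G|
|G| = 93
Divisors of 93: 1, 3, 31, 93

Possible subgroup orders: {1, 3, 31, 93}


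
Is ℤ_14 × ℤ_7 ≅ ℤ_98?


Comparing ℤ_14 × ℤ_7 and ℤ_98:
gcd(14,7) = 7 ≠ 1. Max element order in ℤ_14×ℤ_7 is lcm(14,7) = 14 < 98, so it has no element of order 98

No, ℤ_14 × ℤ_7 ≇ ℤ_98


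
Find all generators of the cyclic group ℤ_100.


g generates ℤ_n iff gcd(g,n) = 1
Prime factors of 100: 2, 5
Generators are g ∈ {1,...,99} not divisible by any of these primes.
Generators: {1, 3, 7, 9, 11, 13, 17, 19, 21, 23, 27, 29, 31, 33, 37, 39, 41, 43, 47, 49, 51, 53, 57, 59, 61, 63, 67, 69, 71, 73, 77, 79, 81, 83, 87, 89, 91, 93, 97, 99}
Number of generators = φ(100) = 40

Generators of ℤ_100 = {1, 3, 7, 9, 11, 13, 17, 19, 21, 23, 27, 29, 31, 33, 37, 39, 41, 43, 47, 49, 51, 53, 57, 59, 61, 63, 67, 69, 71, 73, 77, 79, 81, 83, 87, 89, 91, 93, 97, 99}


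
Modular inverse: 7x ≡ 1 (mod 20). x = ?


Use the extended Euclidean algorithm to write 1 = 7·s + 20·t; then s mod 20 is the inverse.
Euclidean algorithm:
  7 = 0·20 + 7
  20 = 2·7 + 6
  7 = 1·6 + 1
  6 = 6·1 + 0
gcd(7,20) = 1
Back-substitution gives: 7·(3) + 20·(-1) = 1
So 7⁻¹ ≡ 3 ≡ 3 (mod 20)
Check: 7 × 3 = 21 ≡ 1 (mod 20) ✓

7⁻¹ ≡ 3 (mod 20)


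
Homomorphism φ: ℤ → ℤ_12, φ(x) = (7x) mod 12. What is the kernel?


Kernel = preimage of identity
ker(φ) = {x ∈ ℤ : 7x ≡ 0 (mod 12)}. gcd(7,12) = 1, so 7x ≡ 0 (mod 12) ⟺ x ≡ 0 (mod 12/1 = 12). Hence ker(φ) = 12ℤ

ker(φ) = 12ℤ


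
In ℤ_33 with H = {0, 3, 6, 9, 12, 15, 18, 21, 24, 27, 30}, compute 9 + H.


9 + H = {9 + h (mod 33) : h ∈ H}
9+0=9, 9+3=12, 9+6=15, 9+9=18, 9+12=21, 9+15=24, 9+18=27, 9+21=30, 9+24=0, 9+27=3, 9+30=6
9 + H = {0, 3, 6, 9, 12, 15, 18, 21, 24, 27, 30} = 0 + H

9 + H = {0, 3, 6, 9, 12, 15, 18, 21, 24, 27, 30}


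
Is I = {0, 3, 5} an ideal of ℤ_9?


Check ideal conditions for I = {0, 3, 5} in ℤ_9:
(1) I is an additive subgroup? No
(2) For r ∈ ℤ_9 and a ∈ I: r·a ∈ I? No  [counterexample: r=2, a=3, r·a mod 9 = 6 ∉ I]

No, I is not an ideal of ℤ_9


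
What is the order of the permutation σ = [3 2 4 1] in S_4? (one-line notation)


Cycle decomposition: (1 3 4)
Cycle lengths: 3
Order = lcm(3) = 3

ord(σ) = 3


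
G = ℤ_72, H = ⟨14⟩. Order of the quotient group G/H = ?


|⟨14⟩| = n / gcd(14, 72) = 72 / 2 = 36
H is normal (ℤ_72 is abelian).
|G/H| = |G| / |H| = 72 / 36 = 2

|G/H| = 2


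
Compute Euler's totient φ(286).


Factor n: 286 = 2 × 11 × 13
φ(n) = n · ∏(1 - 1/p) over distinct primes p | n
φ(286) = 286 · (1 - 1/2) · (1 - 1/11) · (1 - 1/13) = 120

φ(286) = 120


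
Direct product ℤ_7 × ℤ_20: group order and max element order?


|ℤ_7 × ℤ_20| = 7 × 20 = 140
Max element order = lcm(7,20) = 140
Cyclic? Yes (gcd=1)

|ℤ_7×ℤ_20| = 140, max element order = 140


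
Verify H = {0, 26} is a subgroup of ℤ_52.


Subgroup test for H = {0, 26} in (ℤ_52, +):
(1) 0 ∈ H? Yes
(2) Closure: for all a,b ∈ H, (a+b) mod 52 ∈ H? Yes
(3) Inverses: for all a ∈ H, -a mod 52 ∈ H? Yes

Yes, H is a subgroup of ℤ_52


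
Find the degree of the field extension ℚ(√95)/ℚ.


√95 has minimal polynomial x² - 95 (irreducible over ℚ since 95 is squarefree)

[ℚ(√95)/ℚ] = 2


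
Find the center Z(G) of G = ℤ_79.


Z(G) = {g ∈ G | gx = xg for all x ∈ G}
ℤ_79 is abelian, so Z(G) = G

Z(ℤ_79) = ℤ_79


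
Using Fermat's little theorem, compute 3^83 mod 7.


Fermat's little theorem: if p is prime and gcd(a,p)=1, then a^(p-1) ≡ 1 (mod p)
p = 7 is prime, gcd(3,7) = 1
Reduce exponent: 83 mod 6 = 5
So 3^83 ≡ 3^5 (mod 7)
3^5 mod 7 = 5

3^83 ≡ 5 (mod 7)


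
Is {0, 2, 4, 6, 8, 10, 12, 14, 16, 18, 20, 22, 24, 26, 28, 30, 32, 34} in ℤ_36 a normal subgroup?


H = {0, 2, 4, 6, 8, 10, 12, 14, 16, 18, 20, 22, 24, 26, 28, 30, 32, 34} in ℤ_36
ℤ_36 is abelian; every subgroup of an abelian group is normal

Yes, normal subgroup


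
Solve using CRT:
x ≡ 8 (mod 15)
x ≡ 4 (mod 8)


m₁ = 15, m₂ = 8, gcd = 1, so CRT applies. M = m₁·m₂ = 120
Let M₁ = M/m₁ = 8, M₂ = M/m₂ = 15
Find y₁ ≡ M₁⁻¹ (mod m₁): 8⁻¹ ≡ 2 (mod 15)
Find y₂ ≡ M₂⁻¹ (mod m₂): 15⁻¹ ≡ 7 (mod 8)
x = a₁·M₁·y₁ + a₂·M₂·y₂ = 8·8·2 + 4·15·7 = 548
Reduce mod 120: x ≡ 68
Check: 68 mod 15 = 8 ✓, 68 mod 8 = 4 ✓

x ≡ 68 (mod 120)


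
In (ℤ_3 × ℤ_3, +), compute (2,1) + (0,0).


Operation: componentwise addition mod (3, 3)
(2,1) + (0,0) = ((a₁+b₁) mod 3, (a₂+b₂) mod 3) with a = (2,1), b = (0,0)

(2,1) + (0,0) = (2,1)


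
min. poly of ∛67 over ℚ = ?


∛67 satisfies x³ - 67 = 0, irreducible over ℚ (no rational root; 67 is not a perfect cube)

Minimal polynomial: x³ - 67


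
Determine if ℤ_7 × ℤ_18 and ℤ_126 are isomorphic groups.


Comparing ℤ_7 × ℤ_18 and ℤ_126:
gcd(7,18) = 1, so ℤ_7 × ℤ_18 ≅ ℤ_126 (CRT)

Yes, ℤ_7 × ℤ_18 ≅ ℤ_126


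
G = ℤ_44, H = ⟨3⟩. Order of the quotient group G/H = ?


|⟨3⟩| = n / gcd(3, 44) = 44 / 1 = 44
H is normal (ℤ_44 is abelian).
|G/H| = |G| / |H| = 44 / 44 = 1

|G/H| = 1


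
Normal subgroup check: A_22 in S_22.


H = A_22 in S_22
A_22 has index 2 in S_22, and every subgroup of index 2 is normal

Yes, normal subgroup


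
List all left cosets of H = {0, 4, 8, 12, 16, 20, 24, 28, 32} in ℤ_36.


H = {0, 4, 8, 12, 16, 20, 24, 28, 32}, |H| = 9
Number of cosets = |G|/|H| = 36/9 = 4
0 + H = {0, 4, 8, 12, 16, 20, 24, 28, 32}
1 + H = {1, 5, 9, 13, 17, 21, 25, 29, 33}
2 + H = {2, 6, 10, 14, 18, 22, 26, 30, 34}
3 + H = {3, 7, 11, 15, 19, 23, 27, 31, 35}

Cosets: 0+H={0,4,8,12,16,20,24,28,32}; 1+H={1,5,9,13,17,21,25,29,33}; 2+H={2,6,10,14,18,22,26,30,34}; 3+H={3,7,11,15,19,23,27,31,35}


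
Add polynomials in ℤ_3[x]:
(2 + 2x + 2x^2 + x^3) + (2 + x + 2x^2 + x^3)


Add coefficients mod 3:
x^0: 2 + 2 = 1 (mod 3)
x^1: 2 + 1 = 0 (mod 3)
x^2: 2 + 2 = 1 (mod 3)
x^3: 1 + 1 = 2 (mod 3)
Result: 1 + x^2 + 2x^3

f + g = 1 + x^2 + 2x^3


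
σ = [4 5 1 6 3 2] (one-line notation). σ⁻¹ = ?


To find σ⁻¹, swap domain and range:
σ(1) = 4 → σ⁻¹(4) = 1
σ(2) = 5 → σ⁻¹(5) = 2
σ(3) = 1 → σ⁻¹(1) = 3
σ(4) = 6 → σ⁻¹(6) = 4
σ(5) = 3 → σ⁻¹(3) = 5
σ(6) = 2 → σ⁻¹(2) = 6

σ⁻¹ = [3 6 5 1 2 4]


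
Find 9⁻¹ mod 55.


Use the extended Euclidean algorithm to write 1 = 9·s + 55·t; then s mod 55 is the inverse.
Euclidean algorithm:
  9 = 0·55 + 9
  55 = 6·9 + 1
  9 = 9·1 + 0
gcd(9,55) = 1
Back-substitution gives: 9·(-6) + 55·(1) = 1
So 9⁻¹ ≡ -6 ≡ 49 (mod 55)
Check: 9 × 49 = 441 ≡ 1 (mod 55) ✓

9⁻¹ ≡ 49 (mod 55)


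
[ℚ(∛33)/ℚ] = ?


∛33 has minimal polynomial x³ - 33 (irreducible over ℚ since 33 is not a perfect cube)

[ℚ(∛33)/ℚ] = 3


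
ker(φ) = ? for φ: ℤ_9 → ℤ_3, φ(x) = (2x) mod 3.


Kernel = preimage of identity
ker(φ) = {x ∈ ℤ_9 : 2x ≡ 0 (mod 3)}. Since 3 | 9, φ is well-defined. The kernel is the cyclic subgroup ⟨3⟩ of ℤ_9 (order 3), i.e. {0, 3, 6}

ker(φ) = {0, 3, 6}


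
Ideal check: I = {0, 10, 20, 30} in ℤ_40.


Check ideal conditions for I = {0, 10, 20, 30} in ℤ_40:
(1) I is an additive subgroup? Yes
(2) For r ∈ ℤ_40 and a ∈ I: r·a ∈ I? Yes

Yes, I is an ideal of ℤ_40


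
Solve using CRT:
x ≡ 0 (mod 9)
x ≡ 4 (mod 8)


m₁ = 9, m₂ = 8, gcd = 1, so CRT applies. M = m₁·m₂ = 72
Let M₁ = M/m₁ = 8, M₂ = M/m₂ = 9
Find y₁ ≡ M₁⁻¹ (mod m₁): 8⁻¹ ≡ 8 (mod 9)
Find y₂ ≡ M₂⁻¹ (mod m₂): 9⁻¹ ≡ 1 (mod 8)
x = a₁·M₁·y₁ + a₂·M₂·y₂ = 0·8·8 + 4·9·1 = 36
Reduce mod 72: x ≡ 36
Check: 36 mod 9 = 0 ✓, 36 mod 8 = 4 ✓

x ≡ 36 (mod 72)


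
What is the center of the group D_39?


Z(G) = {g ∈ G | gx = xg for all x ∈ G}
For odd n, Z(D_n) = {e}: no nontrivial rotation commutes with all reflections

Z(D_39) = {e}


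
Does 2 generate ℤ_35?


g generates ℤ_n iff gcd(g, n) = 1
gcd(2, 35) = 1
Since gcd = 1, 2 is a generator.

Yes, 2 generates ℤ_35


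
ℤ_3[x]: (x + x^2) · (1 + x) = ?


Expand and collect like terms; reduce coefficients mod 3:
x^0: 0·1 = 0 ≡ 0 (mod 3)
x^1: 0·1 + 1·1 = 1 ≡ 1 (mod 3)
x^2: 1·1 + 1·1 = 2 ≡ 2 (mod 3)
x^3: 1·1 = 1 ≡ 1 (mod 3)
Result: x + 2x^2 + x^3

f · g = x + 2x^2 + x^3


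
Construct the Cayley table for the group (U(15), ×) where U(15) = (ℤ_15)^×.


Elements: {1, 2, 4, 7, 8, 11, 13, 14}
Operation: multiplication mod 15
Entry (a, b) = (a × b) mod 15

Cayley table:
   |  1 |  2 |  4 |  7 |  8 | 11 | 13 | 14
 1 |  1 |  2 |  4 |  7 |  8 | 11 | 13 | 14
 2 |  2 |  4 |  8 | 14 |  1 |  7 | 11 | 13
 4 |  4 |  8 |  1 | 13 |  2 | 14 |  7 | 11
 7 |  7 | 14 | 13 |  4 | 11 |  2 |  1 |  8
 8 |  8 |  1 |  2 | 11 |  4 | 13 | 14 |  7
11 | 11 |  7 | 14 |  2 | 13 |  1 |  8 |  4
13 | 13 | 11 |  7 |  1 | 14 |  8 |  4 |  2
14 | 14 | 13 | 11 |  8 |  7 |  4 |  2 |  1


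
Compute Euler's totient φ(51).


Factor n: 51 = 3 × 17
φ(n) = n · ∏(1 - 1/p) over distinct primes p | n
φ(51) = 51 · (1 - 1/3) · (1 - 1/17) = 32

φ(51) = 32


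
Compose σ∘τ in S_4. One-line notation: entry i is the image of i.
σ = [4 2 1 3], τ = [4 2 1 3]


σ∘τ: apply τ first, then σ
1 →τ 4 →σ 3
2 →τ 2 →σ 2
3 →τ 1 →σ 4
4 →τ 3 →σ 1

σ∘τ = [3 2 4 1]


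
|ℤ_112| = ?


ℤ_n has n elements.

|ℤ_112| = 112


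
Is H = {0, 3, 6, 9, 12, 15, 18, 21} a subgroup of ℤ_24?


Subgroup test for H = {0, 3, 6, 9, 12, 15, 18, 21} in (ℤ_24, +):
(1) 0 ∈ H? Yes
(2) Closure: for all a,b ∈ H, (a+b) mod 24 ∈ H? Yes
(3) Inverses: for all a ∈ H, -a mod 24 ∈ H? Yes

Yes, H is a subgroup of ℤ_24


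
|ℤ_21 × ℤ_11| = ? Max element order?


|ℤ_21 × ℤ_11| = 21 × 11 = 231
Max element order = lcm(21,11) = 231
Cyclic? Yes (gcd=1)

|ℤ_21×ℤ_11| = 231, max element order = 231


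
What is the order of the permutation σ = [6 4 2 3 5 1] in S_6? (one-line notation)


Cycle decomposition: (1 6) (2 4 3)
Cycle lengths: 2, 3
Order = lcm(2, 3) = 6

ord(σ) = 6


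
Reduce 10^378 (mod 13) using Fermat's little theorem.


Fermat's little theorem: if p is prime and gcd(a,p)=1, then a^(p-1) ≡ 1 (mod p)
p = 13 is prime, gcd(10,13) = 1
Reduce exponent: 378 mod 12 = 6
So 10^378 ≡ 10^6 (mod 13)
10^6 mod 13 = 1

10^378 ≡ 1 (mod 13)


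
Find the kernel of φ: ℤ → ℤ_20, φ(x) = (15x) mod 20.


Kernel = preimage of identity
ker(φ) = {x ∈ ℤ : 15x ≡ 0 (mod 20)}. gcd(15,20) = 5, so 15x ≡ 0 (mod 20) ⟺ x ≡ 0 (mod 20/5 = 4). Hence ker(φ) = 4ℤ

ker(φ) = 4ℤ


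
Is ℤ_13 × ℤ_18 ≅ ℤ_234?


Comparing ℤ_13 × ℤ_18 and ℤ_234:
gcd(13,18) = 1, so ℤ_13 × ℤ_18 ≅ ℤ_234 (CRT)

Yes, ℤ_13 × ℤ_18 ≅ ℤ_234


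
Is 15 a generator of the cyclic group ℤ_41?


g generates ℤ_n iff gcd(g, n) = 1
gcd(15, 41) = 1
Since gcd = 1, 15 is a generator.

Yes, 15 generates ℤ_41


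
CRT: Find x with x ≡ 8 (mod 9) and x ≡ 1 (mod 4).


m₁ = 9, m₂ = 4, gcd = 1, so CRT applies. M = m₁·m₂ = 36
Let M₁ = M/m₁ = 4, M₂ = M/m₂ = 9
Find y₁ ≡ M₁⁻¹ (mod m₁): 4⁻¹ ≡ 7 (mod 9)
Find y₂ ≡ M₂⁻¹ (mod m₂): 9⁻¹ ≡ 1 (mod 4)
x = a₁·M₁·y₁ + a₂·M₂·y₂ = 8·4·7 + 1·9·1 = 233
Reduce mod 36: x ≡ 17
Check: 17 mod 9 = 8 ✓, 17 mod 4 = 1 ✓

x ≡ 17 (mod 36)


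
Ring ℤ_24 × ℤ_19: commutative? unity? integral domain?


Direct product ring; commutative with unity (1,1); but (1,0)·(0,1) = (0,0) gives zero divisors, so not an integral domain
Commutative: Yes
Integral domain: No
Has unity: Yes

ℤ_24 × ℤ_19: Commutative=Yes, Unity=Yes


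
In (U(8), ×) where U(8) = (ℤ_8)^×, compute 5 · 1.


Operation: multiplication mod 8
5 · 1 = (a × b) mod 8 with a = 5, b = 1

5 · 1 = 5


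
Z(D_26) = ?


Z(G) = {g ∈ G | gx = xg for all x ∈ G}
For even n, Z(D_n) = {e, r^(n/2)}: the 180° rotation r^13 commutes with every reflection and rotation

Z(D_26) = {e, r^13}


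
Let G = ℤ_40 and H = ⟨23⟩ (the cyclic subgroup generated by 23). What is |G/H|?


|⟨23⟩| = n / gcd(23, 40) = 40 / 1 = 40
H is normal (ℤ_40 is abelian).
|G/H| = |G| / |H| = 40 / 40 = 1

|G/H| = 1


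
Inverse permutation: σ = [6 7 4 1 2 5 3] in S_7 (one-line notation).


To find σ⁻¹, swap domain and range:
σ(1) = 6 → σ⁻¹(6) = 1
σ(2) = 7 → σ⁻¹(7) = 2
σ(3) = 4 → σ⁻¹(4) = 3
σ(4) = 1 → σ⁻¹(1) = 4
σ(5) = 2 → σ⁻¹(2) = 5
σ(6) = 5 → σ⁻¹(5) = 6
σ(7) = 3 → σ⁻¹(3) = 7

σ⁻¹ = [4 5 7 3 6 1 2]


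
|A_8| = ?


|A_n| = n!/2 (even permutations)
|A_8| = 8!/2 = 40320/2 = 20160

|A_8| = 20160


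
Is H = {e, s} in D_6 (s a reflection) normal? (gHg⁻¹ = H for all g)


H = {e, s} in D_6 (s a reflection)
r·s·r⁻¹ = sr⁻² ≠ s for n ≥ 3, so {e, s} is not closed under conjugation

No, not a normal subgroup


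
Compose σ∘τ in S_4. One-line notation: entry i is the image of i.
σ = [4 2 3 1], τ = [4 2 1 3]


σ∘τ: apply τ first, then σ
1 →τ 4 →σ 1
2 →τ 2 →σ 2
3 →τ 1 →σ 4
4 →τ 3 →σ 3

σ∘τ = [1 2 4 3]


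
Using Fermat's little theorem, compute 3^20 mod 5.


Fermat's little theorem: if p is prime and gcd(a,p)=1, then a^(p-1) ≡ 1 (mod p)
p = 5 is prime, gcd(3,5) = 1
Reduce exponent: 20 mod 4 = 0
So 3^20 ≡ 3^0 (mod 5)
3^0 = 1

3^20 ≡ 1 (mod 5)


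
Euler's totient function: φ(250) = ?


Factor n: 250 = 2 × 5^3
φ(n) = n · ∏(1 - 1/p) over distinct primes p | n
φ(250) = 250 · (1 - 1/2) · (1 - 1/5) = 100

φ(250) = 100


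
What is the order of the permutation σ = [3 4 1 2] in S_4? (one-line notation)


Cycle decomposition: (1 3) (2 4)
Cycle lengths: 2, 2
Order = lcm(2, 2) = 2

ord(σ) = 2


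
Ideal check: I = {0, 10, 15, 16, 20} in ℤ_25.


Check ideal conditions for I = {0, 10, 15, 16, 20} in ℤ_25:
(1) I is an additive subgroup? No
(2) For r ∈ ℤ_25 and a ∈ I: r·a ∈ I? No  [counterexample: r=2, a=15, r·a mod 25 = 5 ∉ I]

No, I is not an ideal of ℤ_25


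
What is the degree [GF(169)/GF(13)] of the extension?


GF(169) = GF(13^2), so the extension degree is 2

[GF(169)/GF(13)] = 2


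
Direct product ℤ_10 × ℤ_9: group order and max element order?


|ℤ_10 × ℤ_9| = 10 × 9 = 90
Max element order = lcm(10,9) = 90
Cyclic? Yes (gcd=1)

|ℤ_10×ℤ_9| = 90, max element order = 90


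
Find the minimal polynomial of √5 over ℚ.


√5 satisfies x² - 5 = 0, irreducible over ℚ since 5 is squarefree

Minimal polynomial: x² - 5


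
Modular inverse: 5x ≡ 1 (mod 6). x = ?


Use the extended Euclidean algorithm to write 1 = 5·s + 6·t; then s mod 6 is the inverse.
Euclidean algorithm:
  5 = 0·6 + 5
  6 = 1·5 + 1
  5 = 5·1 + 0
gcd(5,6) = 1
Back-substitution gives: 5·(-1) + 6·(1) = 1
So 5⁻¹ ≡ -1 ≡ 5 (mod 6)
Check: 5 × 5 = 25 ≡ 1 (mod 6) ✓

5⁻¹ ≡ 5 (mod 6)


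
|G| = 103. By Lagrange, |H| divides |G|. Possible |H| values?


Lagrange's theorem: |H| divides |G|
|G| = 103
Divisors of 103: 1, 103

Possible subgroup orders: {1, 103}


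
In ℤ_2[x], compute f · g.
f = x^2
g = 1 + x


Expand and collect like terms; reduce coefficients mod 2:
x^0: 0·1 = 0 ≡ 0 (mod 2)
x^1: 0·1 + 0·1 = 0 ≡ 0 (mod 2)
x^2: 0·1 + 1·1 = 1 ≡ 1 (mod 2)
x^3: 1·1 = 1 ≡ 1 (mod 2)
Result: x^2 + x^3

f · g = x^2 + x^3


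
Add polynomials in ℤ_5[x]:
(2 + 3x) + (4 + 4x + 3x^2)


Add coefficients mod 5:
x^0: 2 + 4 = 1 (mod 5)
x^1: 3 + 4 = 2 (mod 5)
x^2: 0 + 3 = 3 (mod 5)
Result: 1 + 2x + 3x^2

f + g = 1 + 2x + 3x^2


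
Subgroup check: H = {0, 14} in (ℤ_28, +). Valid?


Subgroup test for H = {0, 14} in (ℤ_28, +):
(1) 0 ∈ H? Yes
(2) Closure: for all a,b ∈ H, (a+b) mod 28 ∈ H? Yes
(3) Inverses: for all a ∈ H, -a mod 28 ∈ H? Yes

Yes, H is a subgroup of ℤ_28


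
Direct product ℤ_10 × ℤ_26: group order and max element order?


|ℤ_10 × ℤ_26| = 10 × 26 = 260
Max element order = lcm(10,26) = 130
Cyclic? No (gcd=2)

|ℤ_10×ℤ_26| = 260, max element order = 130


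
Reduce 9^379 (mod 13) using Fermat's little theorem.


Fermat's little theorem: if p is prime and gcd(a,p)=1, then a^(p-1) ≡ 1 (mod p)
p = 13 is prime, gcd(9,13) = 1
Reduce exponent: 379 mod 12 = 7
So 9^379 ≡ 9^7 (mod 13)
9^7 mod 13 = 9

9^379 ≡ 9 (mod 13)


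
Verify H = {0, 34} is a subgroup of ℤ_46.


Subgroup test for H = {0, 34} in (ℤ_46, +):
(1) 0 ∈ H? Yes
(2) Closure: for all a,b ∈ H, (a+b) mod 46 ∈ H? No  [counterexample: 34 + 34 = 22 ∉ H]
(3) Inverses: for all a ∈ H, -a mod 46 ∈ H? No

No, H is not a subgroup of ℤ_46


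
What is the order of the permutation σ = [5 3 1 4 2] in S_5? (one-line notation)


Cycle decomposition: (1 5 2 3)
Cycle lengths: 4
Order = lcm(4) = 4

ord(σ) = 4


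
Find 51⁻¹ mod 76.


Use the extended Euclidean algorithm to write 1 = 51·s + 76·t; then s mod 76 is the inverse.
Euclidean algorithm:
  51 = 0·76 + 51
  76 = 1·51 + 25
  51 = 2·25 + 1
  25 = 25·1 + 0
gcd(51,76) = 1
Back-substitution gives: 51·(3) + 76·(-2) = 1
So 51⁻¹ ≡ 3 ≡ 3 (mod 76)
Check: 51 × 3 = 153 ≡ 1 (mod 76) ✓

51⁻¹ ≡ 3 (mod 76)


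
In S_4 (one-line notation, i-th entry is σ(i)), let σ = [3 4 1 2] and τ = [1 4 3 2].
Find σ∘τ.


σ∘τ: apply τ first, then σ
1 →τ 1 →σ 3
2 →τ 4 →σ 2
3 →τ 3 →σ 1
4 →τ 2 →σ 4

σ∘τ = [3 2 1 4]


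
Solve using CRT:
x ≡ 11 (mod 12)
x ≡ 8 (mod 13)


m₁ = 12, m₂ = 13, gcd = 1, so CRT applies. M = m₁·m₂ = 156
Let M₁ = M/m₁ = 13, M₂ = M/m₂ = 12
Find y₁ ≡ M₁⁻¹ (mod m₁): 13⁻¹ ≡ 1 (mod 12)
Find y₂ ≡ M₂⁻¹ (mod m₂): 12⁻¹ ≡ 12 (mod 13)
x = a₁·M₁·y₁ + a₂·M₂·y₂ = 11·13·1 + 8·12·12 = 1295
Reduce mod 156: x ≡ 47
Check: 47 mod 12 = 11 ✓, 47 mod 13 = 8 ✓

x ≡ 47 (mod 156)


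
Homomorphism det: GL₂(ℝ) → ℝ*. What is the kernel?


Kernel = preimage of identity
ker(det) = {A | det(A) = 1} = SL₂(ℝ)

ker(det) = SL₂(ℝ)


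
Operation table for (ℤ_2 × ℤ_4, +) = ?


Elements: {(0,0), (0,1), (0,2), (0,3), (1,0), (1,1), (1,2), (1,3)}
Operation: componentwise addition mod (2, 4)
Entry (a, b) = ((a₁+b₁) mod 2, (a₂+b₂) mod 4)

Cayley table:
      | (0,0) | (0,1) | (0,2) | (0,3) | (1,0) | (1,1) | (1,2) | (1,3)
(0,0) | (0,0) | (0,1) | (0,2) | (0,3) | (1,0) | (1,1) | (1,2) | (1,3)
(0,1) | (0,1) | (0,2) | (0,3) | (0,0) | (1,1) | (1,2) | (1,3) | (1,0)
(0,2) | (0,2) | (0,3) | (0,0) | (0,1) | (1,2) | (1,3) | (1,0) | (1,1)
(0,3) | (0,3) | (0,0) | (0,1) | (0,2) | (1,3) | (1,0) | (1,1) | (1,2)
(1,0) | (1,0) | (1,1) | (1,2) | (1,3) | (0,0) | (0,1) | (0,2) | (0,3)
(1,1) | (1,1) | (1,2) | (1,3) | (1,0) | (0,1) | (0,2) | (0,3) | (0,0)
(1,2) | (1,2) | (1,3) | (1,0) | (1,1) | (0,2) | (0,3) | (0,0) | (0,1)
(1,3) | (1,3) | (1,0) | (1,1) | (1,2) | (0,3) | (0,0) | (0,1) | (0,2)


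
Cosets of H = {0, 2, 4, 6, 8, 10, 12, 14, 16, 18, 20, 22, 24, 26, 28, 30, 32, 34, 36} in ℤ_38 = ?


H = {0, 2, 4, 6, 8, 10, 12, 14, 16, 18, 20, 22, 24, 26, 28, 30, 32, 34, 36}, |H| = 19
Number of cosets = |G|/|H| = 38/19 = 2
0 + H = {0, 2, 4, 6, 8, 10, 12, 14, 16, 18, 20, 22, 24, 26, 28, 30, 32, 34, 36}
1 + H = {1, 3, 5, 7, 9, 11, 13, 15, 17, 19, 21, 23, 25, 27, 29, 31, 33, 35, 37}

Cosets: 0+H={0,2,4,6,8,10,12,14,16,18,20,22,24,26,28,30,32,34,36}; 1+H={1,3,5,7,9,11,13,15,17,19,21,23,25,27,29,31,33,35,37}


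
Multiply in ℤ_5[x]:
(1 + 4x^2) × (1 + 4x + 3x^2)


Expand and collect like terms; reduce coefficients mod 5:
x^0: 1·1 = 1 ≡ 1 (mod 5)
x^1: 1·4 + 0·1 = 4 ≡ 4 (mod 5)
x^2: 1·3 + 0·4 + 4·1 = 7 ≡ 2 (mod 5)
x^3: 0·3 + 4·4 = 16 ≡ 1 (mod 5)
x^4: 4·3 = 12 ≡ 2 (mod 5)
Result: 1 + 4x + 2x^2 + x^3 + 2x^4

f · g = 1 + 4x + 2x^2 + x^3 + 2x^4


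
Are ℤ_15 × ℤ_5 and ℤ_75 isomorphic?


Comparing ℤ_15 × ℤ_5 and ℤ_75:
gcd(15,5) = 5 ≠ 1. Max element order in ℤ_15×ℤ_5 is lcm(15,5) = 15 < 75, so it has no element of order 75

No, ℤ_15 × ℤ_5 ≇ ℤ_75


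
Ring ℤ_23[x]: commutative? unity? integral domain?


ℤ_23 is a field (n prime), so ℤ_23[x] is a commutative integral domain with unity
Commutative: Yes
Integral domain: Yes
Has unity: Yes

ℤ_23[x]: Commutative=Yes, Unity=Yes


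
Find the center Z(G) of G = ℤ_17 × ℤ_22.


Z(G) = {g ∈ G | gx = xg for all x ∈ G}
Direct product of abelian groups is abelian, so Z(G) = G

Z(ℤ_17 × ℤ_22) = ℤ_17 × ℤ_22


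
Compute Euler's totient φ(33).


Factor n: 33 = 3 × 11
φ(n) = n · ∏(1 - 1/p) over distinct primes p | n
φ(33) = 33 · (1 - 1/3) · (1 - 1/11) = 20

φ(33) = 20


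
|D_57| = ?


|D_n| = 2n (n rotations and n reflections)
|D_57| = 2×57 = 114

|D_57| = 114


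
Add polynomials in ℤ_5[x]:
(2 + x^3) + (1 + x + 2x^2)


Add coefficients mod 5:
x^0: 2 + 1 = 3 (mod 5)
x^1: 0 + 1 = 1 (mod 5)
x^2: 0 + 2 = 2 (mod 5)
x^3: 1 + 0 = 1 (mod 5)
Result: 3 + x + 2x^2 + x^3

f + g = 3 + x + 2x^2 + x^3


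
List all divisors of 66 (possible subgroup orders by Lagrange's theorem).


Lagrange's theorem: |H| divides |G|
|G| = 66
Divisors of 66: 1, 2, 3, 6, 11, 22, 33, 66

Possible subgroup orders: {1, 2, 3, 6, 11, 22, 33, 66}


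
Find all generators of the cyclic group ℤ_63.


g generates ℤ_n iff gcd(g,n) = 1
Prime factors of 63: 3, 7
Generators are g ∈ {1,...,62} not divisible by any of these primes.
Generators: {1, 2, 4, 5, 8, 10, 11, 13, 16, 17, 19, 20, 22, 23, 25, 26, 29, 31, 32, 34, 37, 38, 40, 41, 43, 44, 46, 47, 50, 52, 53, 55, 58, 59, 61, 62}
Number of generators = φ(63) = 36

Generators of ℤ_63 = {1, 2, 4, 5, 8, 10, 11, 13, 16, 17, 19, 20, 22, 23, 25, 26, 29, 31, 32, 34, 37, 38, 40, 41, 43, 44, 46, 47, 50, 52, 53, 55, 58, 59, 61, 62}


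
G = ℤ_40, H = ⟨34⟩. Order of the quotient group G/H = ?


|⟨34⟩| = n / gcd(34, 40) = 40 / 2 = 20
H is normal (ℤ_40 is abelian).
|G/H| = |G| / |H| = 40 / 20 = 2

|G/H| = 2


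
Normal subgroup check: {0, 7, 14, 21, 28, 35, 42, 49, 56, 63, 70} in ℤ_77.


H = {0, 7, 14, 21, 28, 35, 42, 49, 56, 63, 70} in ℤ_77
ℤ_77 is abelian; every subgroup of an abelian group is normal

Yes, normal subgroup


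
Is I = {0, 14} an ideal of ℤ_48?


Check ideal conditions for I = {0, 14} in ℤ_48:
(1) I is an additive subgroup? No
(2) For r ∈ ℤ_48 and a ∈ I: r·a ∈ I? No  [counterexample: r=2, a=14, r·a mod 48 = 28 ∉ I]

No, I is not an ideal of ℤ_48


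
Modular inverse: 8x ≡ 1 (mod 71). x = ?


Use the extended Euclidean algorithm to write 1 = 8·s + 71·t; then s mod 71 is the inverse.
Euclidean algorithm:
  8 = 0·71 + 8
  71 = 8·8 + 7
  8 = 1·7 + 1
  7 = 7·1 + 0
gcd(8,71) = 1
Back-substitution gives: 8·(9) + 71·(-1) = 1
So 8⁻¹ ≡ 9 ≡ 9 (mod 71)
Check: 8 × 9 = 72 ≡ 1 (mod 71) ✓

8⁻¹ ≡ 9 (mod 71)


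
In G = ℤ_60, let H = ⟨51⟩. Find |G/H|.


|⟨51⟩| = n / gcd(51, 60) = 60 / 3 = 20
H is normal (ℤ_60 is abelian).
|G/H| = |G| / |H| = 60 / 20 = 3

|G/H| = 3


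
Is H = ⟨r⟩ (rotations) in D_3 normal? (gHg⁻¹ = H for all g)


H = ⟨r⟩ (rotations) in D_3
The rotation subgroup ⟨r⟩ has index 2 in D_3, so it is normal

Yes, normal subgroup


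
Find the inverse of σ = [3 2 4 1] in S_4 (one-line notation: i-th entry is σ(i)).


To find σ⁻¹, swap domain and range:
σ(1) = 3 → σ⁻¹(3) = 1
σ(2) = 2 → σ⁻¹(2) = 2
σ(3) = 4 → σ⁻¹(4) = 3
σ(4) = 1 → σ⁻¹(1) = 4

σ⁻¹ = [4 2 1 3]


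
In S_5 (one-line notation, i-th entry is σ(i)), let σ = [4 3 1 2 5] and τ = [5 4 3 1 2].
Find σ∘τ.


σ∘τ: apply τ first, then σ
1 →τ 5 →σ 5
2 →τ 4 →σ 2
3 →τ 3 →σ 1
4 →τ 1 →σ 4
5 →τ 2 →σ 3

σ∘τ = [5 2 1 4 3]


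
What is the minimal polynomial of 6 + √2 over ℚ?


Let α = 6 + √2. Then α - 6 = √2, so (α - 6)² = 2, giving α² - 12α + 34 = 0. Degree 2 and α ∉ ℚ, so this is the minimal polynomial.

Minimal polynomial: x² - 12x + 34


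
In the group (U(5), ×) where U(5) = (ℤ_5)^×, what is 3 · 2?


Operation: multiplication mod 5
3 · 2 = (a × b) mod 5 with a = 3, b = 2

3 · 2 = 1


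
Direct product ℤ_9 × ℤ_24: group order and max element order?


|ℤ_9 × ℤ_24| = 9 × 24 = 216
Max element order = lcm(9,24) = 72
Cyclic? No (gcd=3)

|ℤ_9×ℤ_24| = 216, max element order = 72


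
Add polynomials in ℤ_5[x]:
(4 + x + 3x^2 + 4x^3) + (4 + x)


Add coefficients mod 5:
x^0: 4 + 4 = 3 (mod 5)
x^1: 1 + 1 = 2 (mod 5)
x^2: 3 + 0 = 3 (mod 5)
x^3: 4 + 0 = 4 (mod 5)
Result: 3 + 2x + 3x^2 + 4x^3

f + g = 3 + 2x + 3x^2 + 4x^3


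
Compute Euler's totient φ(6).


φ(n) = count of k ∈ {1,...,n} with gcd(k,n)=1
Coprimes to 6: {1, 5}
Count: 2

φ(6) = 2


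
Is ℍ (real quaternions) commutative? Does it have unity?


quaternion multiplication is non-commutative (ij = k ≠ ji = -k); has unity 1; a division ring but not an integral domain since integral domains are commutative by convention
Commutative: No
Integral domain: No
Has unity: Yes

ℍ (real quaternions): Commutative=No, Unity=Yes


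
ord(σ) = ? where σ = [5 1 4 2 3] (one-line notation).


Cycle decomposition: (1 5 3 4 2)
Cycle lengths: 5
Order = lcm(5) = 5

ord(σ) = 5


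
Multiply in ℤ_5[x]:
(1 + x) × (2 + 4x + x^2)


Expand and collect like terms; reduce coefficients mod 5:
x^0: 1·2 = 2 ≡ 2 (mod 5)
x^1: 1·4 + 1·2 = 6 ≡ 1 (mod 5)
x^2: 1·1 + 1·4 = 5 ≡ 0 (mod 5)
x^3: 1·1 = 1 ≡ 1 (mod 5)
Result: 2 + x + x^3

f · g = 2 + x + x^3


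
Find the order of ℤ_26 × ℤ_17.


|A × B| = |A| · |B|
|ℤ_26 × ℤ_17| = 26 × 17 = 442

|ℤ_26 × ℤ_17| = 442


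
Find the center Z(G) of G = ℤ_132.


Z(G) = {g ∈ G | gx = xg for all x ∈ G}
ℤ_132 is abelian, so Z(G) = G

Z(ℤ_132) = ℤ_132


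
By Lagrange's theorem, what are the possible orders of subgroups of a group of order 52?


Lagrange's theorem: |H| divides |G|
|G| = 52
Divisors of 52: 1, 2, 4, 13, 26, 52

Possible subgroup orders: {1, 2, 4, 13, 26, 52}


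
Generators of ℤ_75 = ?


g generates ℤ_n iff gcd(g,n) = 1
Prime factors of 75: 3, 5
Generators are g ∈ {1,...,74} not divisible by any of these primes.
Generators: {1, 2, 4, 7, 8, 11, 13, 14, 16, 17, 19, 22, 23, 26, 28, 29, 31, 32, 34, 37, 38, 41, 43, 44, 46, 47, 49, 52, 53, 56, 58, 59, 61, 62, 64, 67, 68, 71, 73, 74}
Number of generators = φ(75) = 40

Generators of ℤ_75 = {1, 2, 4, 7, 8, 11, 13, 14, 16, 17, 19, 22, 23, 26, 28, 29, 31, 32, 34, 37, 38, 41, 43, 44, 46, 47, 49, 52, 53, 56, 58, 59, 61, 62, 64, 67, 68, 71, 73, 74}


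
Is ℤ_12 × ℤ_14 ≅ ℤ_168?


Comparing ℤ_12 × ℤ_14 and ℤ_168:
gcd(12,14) = 2 ≠ 1. Max element order in ℤ_12×ℤ_14 is lcm(12,14) = 84 < 168, so it has no element of order 168

No, ℤ_12 × ℤ_14 ≇ ℤ_168


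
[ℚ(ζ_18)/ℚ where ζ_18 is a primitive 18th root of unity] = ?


[ℚ(ζ_n):ℚ] = deg Φ_n(x) = φ(n). Here φ(18) = 6

[ℚ(ζ_18)/ℚ where ζ_18 is a primitive 18th root of unity] = 6


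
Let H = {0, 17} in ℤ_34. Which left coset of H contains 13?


13 + H = {13 + h (mod 34) : h ∈ H}
13+0=13, 13+17=30

13 + H = {13, 30}


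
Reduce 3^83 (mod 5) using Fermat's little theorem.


Fermat's little theorem: if p is prime and gcd(a,p)=1, then a^(p-1) ≡ 1 (mod p)
p = 5 is prime, gcd(3,5) = 1
Reduce exponent: 83 mod 4 = 3
So 3^83 ≡ 3^3 (mod 5)
3^3 mod 5 = 2

3^83 ≡ 2 (mod 5)


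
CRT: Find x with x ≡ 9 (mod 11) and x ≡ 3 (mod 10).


m₁ = 11, m₂ = 10, gcd = 1, so CRT applies. M = m₁·m₂ = 110
Let M₁ = M/m₁ = 10, M₂ = M/m₂ = 11
Find y₁ ≡ M₁⁻¹ (mod m₁): 10⁻¹ ≡ 10 (mod 11)
Find y₂ ≡ M₂⁻¹ (mod m₂): 11⁻¹ ≡ 1 (mod 10)
x = a₁·M₁·y₁ + a₂·M₂·y₂ = 9·10·10 + 3·11·1 = 933
Reduce mod 110: x ≡ 53
Check: 53 mod 11 = 9 ✓, 53 mod 10 = 3 ✓

x ≡ 53 (mod 110)


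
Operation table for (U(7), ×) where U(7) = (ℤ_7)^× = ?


Elements: {1, 2, 3, 4, 5, 6}
Operation: multiplication mod 7
Entry (a, b) = (a × b) mod 7

Cayley table:
  | 1 | 2 | 3 | 4 | 5 | 6
1 | 1 | 2 | 3 | 4 | 5 | 6
2 | 2 | 4 | 6 | 1 | 3 | 5
3 | 3 | 6 | 2 | 5 | 1 | 4
4 | 4 | 1 | 5 | 2 | 6 | 3
5 | 5 | 3 | 1 | 6 | 4 | 2
6 | 6 | 5 | 4 | 3 | 2 | 1


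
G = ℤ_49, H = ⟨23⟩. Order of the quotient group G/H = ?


|⟨23⟩| = n / gcd(23, 49) = 49 / 1 = 49
H is normal (ℤ_49 is abelian).
|G/H| = |G| / |H| = 49 / 49 = 1

|G/H| = 1


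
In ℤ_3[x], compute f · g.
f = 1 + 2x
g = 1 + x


Expand and collect like terms; reduce coefficients mod 3:
x^0: 1·1 = 1 ≡ 1 (mod 3)
x^1: 1·1 + 2·1 = 3 ≡ 0 (mod 3)
x^2: 2·1 = 2 ≡ 2 (mod 3)
Result: 1 + 2x^2

f · g = 1 + 2x^2


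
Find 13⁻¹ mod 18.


Use the extended Euclidean algorithm to write 1 = 13·s + 18·t; then s mod 18 is the inverse.
Euclidean algorithm:
  13 = 0·18 + 13
  18 = 1·13 + 5
  13 = 2·5 + 3
  5 = 1·3 + 2
  3 = 1·2 + 1
  2 = 2·1 + 0
gcd(13,18) = 1
Back-substitution gives: 13·(7) + 18·(-5) = 1
So 13⁻¹ ≡ 7 ≡ 7 (mod 18)
Check: 13 × 7 = 91 ≡ 1 (mod 18) ✓

13⁻¹ ≡ 7 (mod 18)


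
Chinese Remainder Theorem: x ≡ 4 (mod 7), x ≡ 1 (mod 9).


m₁ = 7, m₂ = 9, gcd = 1, so CRT applies. M = m₁·m₂ = 63
Let M₁ = M/m₁ = 9, M₂ = M/m₂ = 7
Find y₁ ≡ M₁⁻¹ (mod m₁): 9⁻¹ ≡ 4 (mod 7)
Find y₂ ≡ M₂⁻¹ (mod m₂): 7⁻¹ ≡ 4 (mod 9)
x = a₁·M₁·y₁ + a₂·M₂·y₂ = 4·9·4 + 1·7·4 = 172
Reduce mod 63: x ≡ 46
Check: 46 mod 7 = 4 ✓, 46 mod 9 = 1 ✓

x ≡ 46 (mod 63)


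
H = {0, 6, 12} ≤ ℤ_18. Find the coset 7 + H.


7 + H = {7 + h (mod 18) : h ∈ H}
7+0=7, 7+6=13, 7+12=1
7 + H = {1, 7, 13} = 1 + H

7 + H = {1, 7, 13}


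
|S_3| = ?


|S_n| = n! (number of permutations of n symbols)
|S_3| = 3! = 6

|S_3| = 6


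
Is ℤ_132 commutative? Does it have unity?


ℤ_132 is a commutative ring with unity 1; 132 = 2×66 is composite, so 2·66 ≡ 0 gives zero divisors (not an integral domain)
Commutative: Yes
Integral domain: No
Has unity: Yes

ℤ_132: Commutative=Yes, Unity=Yes


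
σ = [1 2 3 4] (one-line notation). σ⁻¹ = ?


To find σ⁻¹, swap domain and range:
σ(1) = 1 → σ⁻¹(1) = 1
σ(2) = 2 → σ⁻¹(2) = 2
σ(3) = 3 → σ⁻¹(3) = 3
σ(4) = 4 → σ⁻¹(4) = 4

σ⁻¹ = [1 2 3 4]


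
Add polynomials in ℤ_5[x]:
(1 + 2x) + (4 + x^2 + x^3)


Add coefficients mod 5:
x^0: 1 + 4 = 0 (mod 5)
x^1: 2 + 0 = 2 (mod 5)
x^2: 0 + 1 = 1 (mod 5)
x^3: 0 + 1 = 1 (mod 5)
Result: 2x + x^2 + x^3

f + g = 2x + x^2 + x^3


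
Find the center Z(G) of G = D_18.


Z(G) = {g ∈ G | gx = xg for all x ∈ G}
For even n, Z(D_n) = {e, r^(n/2)}: the 180° rotation r^9 commutes with every reflection and rotation

Z(D_18) = {e, r^9}


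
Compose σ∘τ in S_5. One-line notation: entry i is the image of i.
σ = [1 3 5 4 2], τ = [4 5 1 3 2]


σ∘τ: apply τ first, then σ
1 →τ 4 →σ 4
2 →τ 5 →σ 2
3 →τ 1 →σ 1
4 →τ 3 →σ 5
5 →τ 2 →σ 3

σ∘τ = [4 2 1 5 3]


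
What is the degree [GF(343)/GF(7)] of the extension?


GF(343) = GF(7^3), so the extension degree is 3

[GF(343)/GF(7)] = 3


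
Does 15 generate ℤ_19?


g generates ℤ_n iff gcd(g, n) = 1
gcd(15, 19) = 1
Since gcd = 1, 15 is a generator.

Yes, 15 generates ℤ_19


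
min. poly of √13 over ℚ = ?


√13 satisfies x² - 13 = 0, irreducible over ℚ since 13 is squarefree

Minimal polynomial: x² - 13


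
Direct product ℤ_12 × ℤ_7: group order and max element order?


|ℤ_12 × ℤ_7| = 12 × 7 = 84
Max element order = lcm(12,7) = 84
Cyclic? Yes (gcd=1)

|ℤ_12×ℤ_7| = 84, max element order = 84


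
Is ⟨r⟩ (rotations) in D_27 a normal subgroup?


H = ⟨r⟩ (rotations) in D_27
The rotation subgroup ⟨r⟩ has index 2 in D_27, so it is normal

Yes, normal subgroup


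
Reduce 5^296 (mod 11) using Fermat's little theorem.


Fermat's little theorem: if p is prime and gcd(a,p)=1, then a^(p-1) ≡ 1 (mod p)
p = 11 is prime, gcd(5,11) = 1
Reduce exponent: 296 mod 10 = 6
So 5^296 ≡ 5^6 (mod 11)
5^6 mod 11 = 5

5^296 ≡ 5 (mod 11)


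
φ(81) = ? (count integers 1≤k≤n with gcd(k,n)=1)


Factor n: 81 = 3^4
φ(n) = n · ∏(1 - 1/p) over distinct primes p | n
φ(81) = 81 · (1 - 1/3) = 54

φ(81) = 54


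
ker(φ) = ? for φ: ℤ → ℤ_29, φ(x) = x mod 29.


Kernel = preimage of identity
ker(φ) = {x ∈ ℤ : x ≡ 0 (mod 29)} = 29ℤ = {0, ±29, ±58, ...}

ker(φ) = 29ℤ


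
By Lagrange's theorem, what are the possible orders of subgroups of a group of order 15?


Lagrange's theorem: |H| divides |G|
|G| = 15
Divisors of 15: 1, 3, 5, 15

Possible subgroup orders: {1, 3, 5, 15}


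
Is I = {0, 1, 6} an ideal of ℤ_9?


Check ideal conditions for I = {0, 1, 6} in ℤ_9:
(1) I is an additive subgroup? No
(2) For r ∈ ℤ_9 and a ∈ I: r·a ∈ I? No  [counterexample: r=2, a=1, r·a mod 9 = 2 ∉ I]

No, I is not an ideal of ℤ_9


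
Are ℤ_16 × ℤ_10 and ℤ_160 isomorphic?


Comparing ℤ_16 × ℤ_10 and ℤ_160:
gcd(16,10) = 2 ≠ 1. Max element order in ℤ_16×ℤ_10 is lcm(16,10) = 80 < 160, so it has no element of order 160

No, ℤ_16 × ℤ_10 ≇ ℤ_160


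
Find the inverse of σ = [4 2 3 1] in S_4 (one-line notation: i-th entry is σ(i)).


To find σ⁻¹, swap domain and range:
σ(1) = 4 → σ⁻¹(4) = 1
σ(2) = 2 → σ⁻¹(2) = 2
σ(3) = 3 → σ⁻¹(3) = 3
σ(4) = 1 → σ⁻¹(1) = 4

σ⁻¹ = [4 2 3 1]


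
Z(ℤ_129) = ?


Z(G) = {g ∈ G | gx = xg for all x ∈ G}
ℤ_129 is abelian, so Z(G) = G

Z(ℤ_129) = ℤ_129


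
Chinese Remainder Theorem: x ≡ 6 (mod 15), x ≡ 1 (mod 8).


m₁ = 15, m₂ = 8, gcd = 1, so CRT applies. M = m₁·m₂ = 120
Let M₁ = M/m₁ = 8, M₂ = M/m₂ = 15
Find y₁ ≡ M₁⁻¹ (mod m₁): 8⁻¹ ≡ 2 (mod 15)
Find y₂ ≡ M₂⁻¹ (mod m₂): 15⁻¹ ≡ 7 (mod 8)
x = a₁·M₁·y₁ + a₂·M₂·y₂ = 6·8·2 + 1·15·7 = 201
Reduce mod 120: x ≡ 81
Check: 81 mod 15 = 6 ✓, 81 mod 8 = 1 ✓

x ≡ 81 (mod 120)


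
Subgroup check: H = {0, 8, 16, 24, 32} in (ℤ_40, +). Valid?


Subgroup test for H = {0, 8, 16, 24, 32} in (ℤ_40, +):
(1) 0 ∈ H? Yes
(2) Closure: for all a,b ∈ H, (a+b) mod 40 ∈ H? Yes
(3) Inverses: for all a ∈ H, -a mod 40 ∈ H? Yes

Yes, H is a subgroup of ℤ_40


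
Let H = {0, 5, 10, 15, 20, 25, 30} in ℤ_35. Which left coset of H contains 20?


20 + H = {20 + h (mod 35) : h ∈ H}
20+0=20, 20+5=25, 20+10=30, 20+15=0, 20+20=5, 20+25=10, 20+30=15
20 + H = {0, 5, 10, 15, 20, 25, 30} = 0 + H

20 + H = {0, 5, 10, 15, 20, 25, 30}


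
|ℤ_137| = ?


ℤ_n has n elements.

|ℤ_137| = 137


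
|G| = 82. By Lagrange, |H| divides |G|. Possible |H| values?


Lagrange's theorem: |H| divides |G|
|G| = 82
Divisors of 82: 1, 2, 41, 82

Possible subgroup orders: {1, 2, 41, 82}


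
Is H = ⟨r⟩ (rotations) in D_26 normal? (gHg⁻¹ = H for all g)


H = ⟨r⟩ (rotations) in D_26
The rotation subgroup ⟨r⟩ has index 2 in D_26, so it is normal

Yes, normal subgroup


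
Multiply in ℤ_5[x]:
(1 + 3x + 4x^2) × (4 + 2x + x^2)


Expand and collect like terms; reduce coefficients mod 5:
x^0: 1·4 = 4 ≡ 4 (mod 5)
x^1: 1·2 + 3·4 = 14 ≡ 4 (mod 5)
x^2: 1·1 + 3·2 + 4·4 = 23 ≡ 3 (mod 5)
x^3: 3·1 + 4·2 = 11 ≡ 1 (mod 5)
x^4: 4·1 = 4 ≡ 4 (mod 5)
Result: 4 + 4x + 3x^2 + x^3 + 4x^4

f · g = 4 + 4x + 3x^2 + x^3 + 4x^4


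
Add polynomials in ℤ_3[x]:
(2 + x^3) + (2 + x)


Add coefficients mod 3:
x^0: 2 + 2 = 1 (mod 3)
x^1: 0 + 1 = 1 (mod 3)
x^2: 0 + 0 = 0 (mod 3)
x^3: 1 + 0 = 1 (mod 3)
Result: 1 + x + x^3

f + g = 1 + x + x^3


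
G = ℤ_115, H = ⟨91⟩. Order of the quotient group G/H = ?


|⟨91⟩| = n / gcd(91, 115) = 115 / 1 = 115
H is normal (ℤ_115 is abelian).
|G/H| = |G| / |H| = 115 / 115 = 1

|G/H| = 1


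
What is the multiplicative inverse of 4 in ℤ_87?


Use the extended Euclidean algorithm to write 1 = 4·s + 87·t; then s mod 87 is the inverse.
Euclidean algorithm:
  4 = 0·87 + 4
  87 = 21·4 + 3
  4 = 1·3 + 1
  3 = 3·1 + 0
gcd(4,87) = 1
Back-substitution gives: 4·(22) + 87·(-1) = 1
So 4⁻¹ ≡ 22 ≡ 22 (mod 87)
Check: 4 × 22 = 88 ≡ 1 (mod 87) ✓

4⁻¹ ≡ 22 (mod 87)


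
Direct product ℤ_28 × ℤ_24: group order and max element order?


|ℤ_28 × ℤ_24| = 28 × 24 = 672
Max element order = lcm(28,24) = 168
Cyclic? No (gcd=4)

|ℤ_28×ℤ_24| = 672, max element order = 168


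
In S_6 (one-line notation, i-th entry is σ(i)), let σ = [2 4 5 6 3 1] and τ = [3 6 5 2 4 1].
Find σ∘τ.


σ∘τ: apply τ first, then σ
1 →τ 3 →σ 5
2 →τ 6 →σ 1
3 →τ 5 →σ 3
4 →τ 2 →σ 4
5 →τ 4 →σ 6
6 →τ 1 →σ 2

σ∘τ = [5 1 3 4 6 2]


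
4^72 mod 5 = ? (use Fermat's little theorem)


Fermat's little theorem: if p is prime and gcd(a,p)=1, then a^(p-1) ≡ 1 (mod p)
p = 5 is prime, gcd(4,5) = 1
Reduce exponent: 72 mod 4 = 0
So 4^72 ≡ 4^0 (mod 5)
4^0 = 1

4^72 ≡ 1 (mod 5)


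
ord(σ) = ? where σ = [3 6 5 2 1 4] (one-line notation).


Cycle decomposition: (1 3 5) (2 6 4)
Cycle lengths: 3, 3
Order = lcm(3, 3) = 3

ord(σ) = 3


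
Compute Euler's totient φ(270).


Factor n: 270 = 2 × 3^3 × 5
φ(n) = n · ∏(1 - 1/p) over distinct primes p | n
φ(270) = 270 · (1 - 1/2) · (1 - 1/3) · (1 - 1/5) = 72

φ(270) = 72


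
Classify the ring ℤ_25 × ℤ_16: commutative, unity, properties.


Direct product ring; commutative with unity (1,1); but (1,0)·(0,1) = (0,0) gives zero divisors, so not an integral domain
Commutative: Yes
Integral domain: No
Has unity: Yes

ℤ_25 × ℤ_16: Commutative=Yes, Unity=Yes


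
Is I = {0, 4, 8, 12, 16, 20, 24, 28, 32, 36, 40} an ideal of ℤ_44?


Check ideal conditions for I = {0, 4, 8, 12, 16, 20, 24, 28, 32, 36, 40} in ℤ_44:
(1) I is an additive subgroup? Yes
(2) For r ∈ ℤ_44 and a ∈ I: r·a ∈ I? Yes

Yes, I is an ideal of ℤ_44


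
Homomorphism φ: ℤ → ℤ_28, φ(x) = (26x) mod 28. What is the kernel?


Kernel = preimage of identity
ker(φ) = {x ∈ ℤ : 26x ≡ 0 (mod 28)}. gcd(26,28) = 2, so 26x ≡ 0 (mod 28) ⟺ x ≡ 0 (mod 28/2 = 14). Hence ker(φ) = 14ℤ

ker(φ) = 14ℤ


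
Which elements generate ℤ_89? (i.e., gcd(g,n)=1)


g generates ℤ_n iff gcd(g,n) = 1
Prime factors of 89: 89
Generators are g ∈ {1,...,88} not divisible by any of these primes.
Generators: {1, 2, 3, 4, 5, 6, 7, 8, 9, 10, 11, 12, 13, 14, 15, 16, 17, 18, 19, 20, 21, 22, 23, 24, 25, 26, 27, 28, 29, 30, 31, 32, 33, 34, 35, 36, 37, 38, 39, 40, 41, 42, 43, 44, 45, 46, 47, 48, 49, 50, 51, 52, 53, 54, 55, 56, 57, 58, 59, 60, 61, 62, 63, 64, 65, 66, 67, 68, 69, 70, 71, 72, 73, 74, 75, 76, 77, 78, 79, 80, 81, 82, 83, 84, 85, 86, 87, 88}
Number of generators = φ(89) = 88

Generators of ℤ_89 = {1, 2, 3, 4, 5, 6, 7, 8, 9, 10, 11, 12, 13, 14, 15, 16, 17, 18, 19, 20, 21, 22, 23, 24, 25, 26, 27, 28, 29, 30, 31, 32, 33, 34, 35, 36, 37, 38, 39, 40, 41, 42, 43, 44, 45, 46, 47, 48, 49, 50, 51, 52, 53, 54, 55, 56, 57, 58, 59, 60, 61, 62, 63, 64, 65, 66, 67, 68, 69, 70, 71, 72, 73, 74, 75, 76, 77, 78, 79, 80, 81, 82, 83, 84, 85, 86, 87, 88}
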